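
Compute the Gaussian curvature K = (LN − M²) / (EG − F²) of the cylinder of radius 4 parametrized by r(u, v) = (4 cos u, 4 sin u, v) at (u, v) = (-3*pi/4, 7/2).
K = 0

Coefficients of the first fundamental form: E = 16, F = 0, G = 1.
Coefficients of the second fundamental form: L = -4, M = 0, N = 0.
Assemble K = (LN − M²)/(EG − F²) = 0. At (u, v) = (-3*pi/4, 7/2): K = 0.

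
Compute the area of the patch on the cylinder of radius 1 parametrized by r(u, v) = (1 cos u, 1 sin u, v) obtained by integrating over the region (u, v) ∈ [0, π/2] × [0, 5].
Area = 5*pi/2

Area = ∫∫ √(EG − F²) du dv with √(EG − F²) = 1. Integrating over [0, π/2] × [0, 5] gives 5*pi/2.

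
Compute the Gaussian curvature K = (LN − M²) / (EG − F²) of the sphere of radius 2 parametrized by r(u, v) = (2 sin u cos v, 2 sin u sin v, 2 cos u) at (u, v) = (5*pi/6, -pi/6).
K = 1/4

Coefficients of the first fundamental form: E = 4, F = 0, G = 4*sin(u)^2.
Coefficients of the second fundamental form: L = -2*sin(u)/Abs(sin(u)), M = 0, N = -2*sin(u)^3/Abs(sin(u)).
Assemble K = (LN − M²)/(EG − F²) = 1/4. At (u, v) = (5*pi/6, -pi/6): K = 1/4.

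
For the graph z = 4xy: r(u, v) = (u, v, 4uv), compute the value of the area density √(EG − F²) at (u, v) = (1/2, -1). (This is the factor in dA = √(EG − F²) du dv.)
√(EG − F²)|_{(1/2, -1)} = sqrt(21)

E = 16*v^2 + 1, F = 16*u*v, G = 16*u^2 + 1, so EG − F² = 16*u^2 + 16*v^2 + 1. Taking the positive square root: √(EG − F²) = sqrt(16*u^2 + 16*v^2 + 1). At (u, v) = (1/2, -1): sqrt(21).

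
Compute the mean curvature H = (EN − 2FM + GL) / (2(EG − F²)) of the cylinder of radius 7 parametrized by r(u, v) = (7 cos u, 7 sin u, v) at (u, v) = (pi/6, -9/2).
H = -1/14

With E = 49, F = 0, G = 1, L = -7, M = 0, N = 0, assemble
  H = (EN − 2FM + GL) / (2(EG − F²)) = -1/14.
At (u, v) = (pi/6, -9/2): H = -1/14.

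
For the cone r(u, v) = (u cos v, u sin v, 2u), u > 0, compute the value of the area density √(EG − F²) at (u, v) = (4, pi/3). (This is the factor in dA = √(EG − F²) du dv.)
√(EG − F²)|_{(4, pi/3)} = 4*sqrt(5)

E = 5, F = 0, G = u^2, so EG − F² = 5*u^2. Taking the positive square root: √(EG − F²) = sqrt(5)*Abs(u). At (u, v) = (4, pi/3): 4*sqrt(5).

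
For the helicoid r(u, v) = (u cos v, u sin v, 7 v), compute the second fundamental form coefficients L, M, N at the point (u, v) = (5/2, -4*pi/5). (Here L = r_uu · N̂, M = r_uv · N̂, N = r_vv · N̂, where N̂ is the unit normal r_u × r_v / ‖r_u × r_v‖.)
L = 0;  M = -14*sqrt(221)/221;  N = 0

Compute the unit normal N̂(u, v) = (7*sin(v)/sqrt(u^2 + 49), -7*cos(v)/sqrt(u^2 + 49), u/sqrt(u^2 + 49)), and the second partials r_uu, r_uv, r_vv. Take dot products:
  L(u, v) = r_uu · N̂ = 0,
  M(u, v) = r_uv · N̂ = -7/sqrt(u^2 + 49),
  N(u, v) = r_vv · N̂ = 0.
Evaluating at (u, v) = (5/2, -4*pi/5):
  L = 0, M = -14*sqrt(221)/221, N = 0.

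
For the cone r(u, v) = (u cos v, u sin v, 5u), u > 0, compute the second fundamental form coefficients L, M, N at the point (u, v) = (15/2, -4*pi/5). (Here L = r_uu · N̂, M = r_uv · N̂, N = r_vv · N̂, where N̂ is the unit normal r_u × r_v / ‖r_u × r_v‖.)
L = 0;  M = 0;  N = 75*sqrt(26)/52

Compute the unit normal N̂(u, v) = (-5*sqrt(26)*u*cos(v)/(26*Abs(u)), -5*sqrt(26)*u*sin(v)/(26*Abs(u)), sqrt(26)*u/(26*Abs(u))), and the second partials r_uu, r_uv, r_vv. Take dot products:
  L(u, v) = r_uu · N̂ = 0,
  M(u, v) = r_uv · N̂ = 0,
  N(u, v) = r_vv · N̂ = 5*sqrt(26)*u^2/(26*Abs(u)).
Evaluating at (u, v) = (15/2, -4*pi/5):
  L = 0, M = 0, N = 75*sqrt(26)/52.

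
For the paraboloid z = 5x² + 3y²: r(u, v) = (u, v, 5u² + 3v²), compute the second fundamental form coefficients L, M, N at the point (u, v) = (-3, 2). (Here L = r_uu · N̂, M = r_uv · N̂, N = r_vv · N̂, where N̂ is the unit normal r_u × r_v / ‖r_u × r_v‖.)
L = 2*sqrt(1045)/209;  M = 0;  N = 6*sqrt(1045)/1045

Compute the unit normal N̂(u, v) = (-10*u/sqrt(100*u^2 + 36*v^2 + 1), -6*v/sqrt(100*u^2 + 36*v^2 + 1), 1/sqrt(100*u^2 + 36*v^2 + 1)), and the second partials r_uu, r_uv, r_vv. Take dot products:
  L(u, v) = r_uu · N̂ = 10/sqrt(100*u^2 + 36*v^2 + 1),
  M(u, v) = r_uv · N̂ = 0,
  N(u, v) = r_vv · N̂ = 6/sqrt(100*u^2 + 36*v^2 + 1).
Evaluating at (u, v) = (-3, 2):
  L = 2*sqrt(1045)/209, M = 0, N = 6*sqrt(1045)/1045.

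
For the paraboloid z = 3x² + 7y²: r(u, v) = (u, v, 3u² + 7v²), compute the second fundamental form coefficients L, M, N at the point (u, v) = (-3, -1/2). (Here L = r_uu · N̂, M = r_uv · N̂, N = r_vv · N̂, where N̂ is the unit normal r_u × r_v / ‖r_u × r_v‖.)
L = 3*sqrt(374)/187;  M = 0;  N = 7*sqrt(374)/187

Compute the unit normal N̂(u, v) = (-6*u/sqrt(36*u^2 + 196*v^2 + 1), -14*v/sqrt(36*u^2 + 196*v^2 + 1), 1/sqrt(36*u^2 + 196*v^2 + 1)), and the second partials r_uu, r_uv, r_vv. Take dot products:
  L(u, v) = r_uu · N̂ = 6/sqrt(36*u^2 + 196*v^2 + 1),
  M(u, v) = r_uv · N̂ = 0,
  N(u, v) = r_vv · N̂ = 14/sqrt(36*u^2 + 196*v^2 + 1).
Evaluating at (u, v) = (-3, -1/2):
  L = 3*sqrt(374)/187, M = 0, N = 7*sqrt(374)/187.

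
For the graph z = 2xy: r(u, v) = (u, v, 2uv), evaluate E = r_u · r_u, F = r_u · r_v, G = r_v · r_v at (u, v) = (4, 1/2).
E = 2;  F = 8;  G = 65

Partials: r_u = (1, 0, 2*v), r_v = (0, 1, 2*u). As functions of (u, v):
  E = r_u · r_u = 4*v^2 + 1,
  F = r_u · r_v = 4*u*v,
  G = r_v · r_v = 4*u^2 + 1.
Evaluating at (u, v) = (4, 1/2): E = 2, F = 8, G = 65.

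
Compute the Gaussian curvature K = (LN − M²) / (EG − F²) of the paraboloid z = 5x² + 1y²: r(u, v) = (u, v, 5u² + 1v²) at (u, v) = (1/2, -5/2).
K = 20/2601

Coefficients of the first fundamental form: E = 100*u^2 + 1, F = 20*u*v, G = 4*v^2 + 1.
Coefficients of the second fundamental form: L = 10/sqrt(100*u^2 + 4*v^2 + 1), M = 0, N = 2/sqrt(100*u^2 + 4*v^2 + 1).
Assemble K = (LN − M²)/(EG − F²) = 20/(10000*u^4 + 800*u^2*v^2 + 200*u^2 + 16*v^4 + 8*v^2 + 1). At (u, v) = (1/2, -5/2): K = 20/2601.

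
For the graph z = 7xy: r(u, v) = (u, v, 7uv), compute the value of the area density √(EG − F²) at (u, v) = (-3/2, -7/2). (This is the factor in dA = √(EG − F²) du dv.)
√(EG − F²)|_{(-3/2, -7/2)} = sqrt(2846)/2

E = 49*v^2 + 1, F = 49*u*v, G = 49*u^2 + 1, so EG − F² = 49*u^2 + 49*v^2 + 1. Taking the positive square root: √(EG − F²) = sqrt(49*u^2 + 49*v^2 + 1). At (u, v) = (-3/2, -7/2): sqrt(2846)/2.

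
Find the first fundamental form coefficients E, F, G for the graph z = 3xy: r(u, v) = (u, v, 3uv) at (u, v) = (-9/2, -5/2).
E = 229/4;  F = 405/4;  G = 733/4

Partials: r_u = (1, 0, 3*v), r_v = (0, 1, 3*u). As functions of (u, v):
  E = r_u · r_u = 9*v^2 + 1,
  F = r_u · r_v = 9*u*v,
  G = r_v · r_v = 9*u^2 + 1.
Evaluating at (u, v) = (-9/2, -5/2): E = 229/4, F = 405/4, G = 733/4.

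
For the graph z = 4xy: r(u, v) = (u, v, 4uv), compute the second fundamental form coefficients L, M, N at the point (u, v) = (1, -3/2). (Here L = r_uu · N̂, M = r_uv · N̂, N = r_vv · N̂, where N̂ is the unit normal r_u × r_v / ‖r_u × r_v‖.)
L = 0;  M = 4*sqrt(53)/53;  N = 0

Compute the unit normal N̂(u, v) = (-4*v/sqrt(16*u^2 + 16*v^2 + 1), -4*u/sqrt(16*u^2 + 16*v^2 + 1), 1/sqrt(16*u^2 + 16*v^2 + 1)), and the second partials r_uu, r_uv, r_vv. Take dot products:
  L(u, v) = r_uu · N̂ = 0,
  M(u, v) = r_uv · N̂ = 4/sqrt(16*u^2 + 16*v^2 + 1),
  N(u, v) = r_vv · N̂ = 0.
Evaluating at (u, v) = (1, -3/2):
  L = 0, M = 4*sqrt(53)/53, N = 0.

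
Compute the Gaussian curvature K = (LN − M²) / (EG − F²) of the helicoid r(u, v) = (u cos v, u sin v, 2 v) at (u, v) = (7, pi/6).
K = -4/2809

Coefficients of the first fundamental form: E = 1, F = 0, G = u^2 + 4.
Coefficients of the second fundamental form: L = 0, M = -2/sqrt(u^2 + 4), N = 0.
Assemble K = (LN − M²)/(EG − F²) = -4/(u^2 + 4)^2. At (u, v) = (7, pi/6): K = -4/2809.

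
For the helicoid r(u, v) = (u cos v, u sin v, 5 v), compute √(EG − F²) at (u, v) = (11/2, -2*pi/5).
√(EG − F²)|_{(11/2, -2*pi/5)} = sqrt(221)/2

E = 1, F = 0, G = u^2 + 25; EG − F² = u^2 + 25; √(EG − F²) = sqrt(u^2 + 25). At the given point: sqrt(221)/2.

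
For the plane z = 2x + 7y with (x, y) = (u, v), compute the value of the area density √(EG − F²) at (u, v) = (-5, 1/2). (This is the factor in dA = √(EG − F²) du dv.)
√(EG − F²)|_{(-5, 1/2)} = 3*sqrt(6)

E = 5, F = 14, G = 50, so EG − F² = 54. Taking the positive square root: √(EG − F²) = 3*sqrt(6). At (u, v) = (-5, 1/2): 3*sqrt(6).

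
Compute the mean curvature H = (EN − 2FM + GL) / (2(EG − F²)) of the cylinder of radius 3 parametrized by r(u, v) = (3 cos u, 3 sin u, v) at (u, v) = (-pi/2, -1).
H = -1/6

With E = 9, F = 0, G = 1, L = -3, M = 0, N = 0, assemble
  H = (EN − 2FM + GL) / (2(EG − F²)) = -1/6.
At (u, v) = (-pi/2, -1): H = -1/6.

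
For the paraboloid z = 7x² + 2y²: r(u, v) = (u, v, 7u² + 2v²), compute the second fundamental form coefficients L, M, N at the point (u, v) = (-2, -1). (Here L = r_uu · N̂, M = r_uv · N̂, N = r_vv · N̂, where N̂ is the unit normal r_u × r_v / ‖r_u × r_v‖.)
L = 14*sqrt(89)/267;  M = 0;  N = 4*sqrt(89)/267

Compute the unit normal N̂(u, v) = (-14*u/sqrt(196*u^2 + 16*v^2 + 1), -4*v/sqrt(196*u^2 + 16*v^2 + 1), 1/sqrt(196*u^2 + 16*v^2 + 1)), and the second partials r_uu, r_uv, r_vv. Take dot products:
  L(u, v) = r_uu · N̂ = 14/sqrt(196*u^2 + 16*v^2 + 1),
  M(u, v) = r_uv · N̂ = 0,
  N(u, v) = r_vv · N̂ = 4/sqrt(196*u^2 + 16*v^2 + 1).
Evaluating at (u, v) = (-2, -1):
  L = 14*sqrt(89)/267, M = 0, N = 4*sqrt(89)/267.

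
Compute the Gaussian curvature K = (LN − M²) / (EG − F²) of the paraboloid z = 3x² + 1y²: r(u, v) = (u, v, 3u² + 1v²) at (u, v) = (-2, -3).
K = 12/32761

Coefficients of the first fundamental form: E = 36*u^2 + 1, F = 12*u*v, G = 4*v^2 + 1.
Coefficients of the second fundamental form: L = 6/sqrt(36*u^2 + 4*v^2 + 1), M = 0, N = 2/sqrt(36*u^2 + 4*v^2 + 1).
Assemble K = (LN − M²)/(EG − F²) = 12/(1296*u^4 + 288*u^2*v^2 + 72*u^2 + 16*v^4 + 8*v^2 + 1). At (u, v) = (-2, -3): K = 12/32761.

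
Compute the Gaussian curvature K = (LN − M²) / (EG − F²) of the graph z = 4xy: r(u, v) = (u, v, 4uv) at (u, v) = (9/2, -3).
K = -16/219961

Coefficients of the first fundamental form: E = 16*v^2 + 1, F = 16*u*v, G = 16*u^2 + 1.
Coefficients of the second fundamental form: L = 0, M = 4/sqrt(16*u^2 + 16*v^2 + 1), N = 0.
Assemble K = (LN − M²)/(EG − F²) = -16/(256*u^4 + 512*u^2*v^2 + 32*u^2 + 256*v^4 + 32*v^2 + 1). At (u, v) = (9/2, -3): K = -16/219961.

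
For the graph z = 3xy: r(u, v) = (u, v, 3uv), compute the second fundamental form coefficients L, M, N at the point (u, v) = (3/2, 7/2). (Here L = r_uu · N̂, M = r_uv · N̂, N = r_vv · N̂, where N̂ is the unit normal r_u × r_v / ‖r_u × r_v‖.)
L = 0;  M = 3*sqrt(526)/263;  N = 0

Compute the unit normal N̂(u, v) = (-3*v/sqrt(9*u^2 + 9*v^2 + 1), -3*u/sqrt(9*u^2 + 9*v^2 + 1), 1/sqrt(9*u^2 + 9*v^2 + 1)), and the second partials r_uu, r_uv, r_vv. Take dot products:
  L(u, v) = r_uu · N̂ = 0,
  M(u, v) = r_uv · N̂ = 3/sqrt(9*u^2 + 9*v^2 + 1),
  N(u, v) = r_vv · N̂ = 0.
Evaluating at (u, v) = (3/2, 7/2):
  L = 0, M = 3*sqrt(526)/263, N = 0.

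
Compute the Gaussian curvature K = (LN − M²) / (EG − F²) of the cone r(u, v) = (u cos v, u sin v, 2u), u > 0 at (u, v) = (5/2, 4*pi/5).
K = 0

Coefficients of the first fundamental form: E = 5, F = 0, G = u^2.
Coefficients of the second fundamental form: L = 0, M = 0, N = 2*sqrt(5)*u^2/(5*Abs(u)).
Assemble K = (LN − M²)/(EG − F²) = 0. At (u, v) = (5/2, 4*pi/5): K = 0.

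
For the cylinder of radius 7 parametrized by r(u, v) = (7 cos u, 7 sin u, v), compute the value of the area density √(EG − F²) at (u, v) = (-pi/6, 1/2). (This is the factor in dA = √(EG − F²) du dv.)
√(EG − F²)|_{(-pi/6, 1/2)} = 7

E = 49, F = 0, G = 1, so EG − F² = 49. Taking the positive square root: √(EG − F²) = 7. At (u, v) = (-pi/6, 1/2): 7.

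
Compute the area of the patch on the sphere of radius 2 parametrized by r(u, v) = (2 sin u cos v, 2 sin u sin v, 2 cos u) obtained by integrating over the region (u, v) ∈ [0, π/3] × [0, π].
Area = 2*pi

Area = ∫∫ √(EG − F²) du dv with √(EG − F²) = 4*Abs(sin(u)). Integrating over [0, π/3] × [0, π] gives 2*pi.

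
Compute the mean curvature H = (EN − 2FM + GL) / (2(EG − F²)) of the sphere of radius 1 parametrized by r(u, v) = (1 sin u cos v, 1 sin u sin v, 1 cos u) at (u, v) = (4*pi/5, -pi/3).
H = -1

With E = 1, F = 0, G = sin(u)^2, L = -sin(u)/Abs(sin(u)), M = 0, N = -sin(u)^3/Abs(sin(u)), assemble
  H = (EN − 2FM + GL) / (2(EG − F²)) = -sin(u)/Abs(sin(u)).
At (u, v) = (4*pi/5, -pi/3): H = -1.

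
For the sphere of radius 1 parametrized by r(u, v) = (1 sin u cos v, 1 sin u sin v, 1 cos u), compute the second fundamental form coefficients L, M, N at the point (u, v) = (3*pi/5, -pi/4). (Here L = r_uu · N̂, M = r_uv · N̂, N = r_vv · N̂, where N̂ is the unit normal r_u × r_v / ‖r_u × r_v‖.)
L = -1;  M = 0;  N = -5/8 - sqrt(5)/8

Compute the unit normal N̂(u, v) = (sin(u)^2*cos(v)/Abs(sin(u)), sin(u)^2*sin(v)/Abs(sin(u)), sin(2*u)/(2*Abs(sin(u)))), and the second partials r_uu, r_uv, r_vv. Take dot products:
  L(u, v) = r_uu · N̂ = -sin(u)/Abs(sin(u)),
  M(u, v) = r_uv · N̂ = 0,
  N(u, v) = r_vv · N̂ = -sin(u)^3/Abs(sin(u)).
Evaluating at (u, v) = (3*pi/5, -pi/4):
  L = -1, M = 0, N = -5/8 - sqrt(5)/8.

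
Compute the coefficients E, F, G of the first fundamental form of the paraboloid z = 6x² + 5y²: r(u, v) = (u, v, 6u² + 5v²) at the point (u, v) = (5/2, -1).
E = 901;  F = -300;  G = 101

Partials: r_u = (1, 0, 12*u), r_v = (0, 1, 10*v). As functions of (u, v):
  E = r_u · r_u = 144*u^2 + 1,
  F = r_u · r_v = 120*u*v,
  G = r_v · r_v = 100*v^2 + 1.
Evaluating at (u, v) = (5/2, -1): E = 901, F = -300, G = 101.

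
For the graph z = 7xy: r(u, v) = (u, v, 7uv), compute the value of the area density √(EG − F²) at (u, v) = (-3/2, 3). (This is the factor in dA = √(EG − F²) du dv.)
√(EG − F²)|_{(-3/2, 3)} = 47/2

E = 49*v^2 + 1, F = 49*u*v, G = 49*u^2 + 1, so EG − F² = 49*u^2 + 49*v^2 + 1. Taking the positive square root: √(EG − F²) = sqrt(49*u^2 + 49*v^2 + 1). At (u, v) = (-3/2, 3): 47/2.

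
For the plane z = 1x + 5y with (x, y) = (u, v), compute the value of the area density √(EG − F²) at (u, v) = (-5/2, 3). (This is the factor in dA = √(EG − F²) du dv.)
√(EG − F²)|_{(-5/2, 3)} = 3*sqrt(3)

E = 2, F = 5, G = 26, so EG − F² = 27. Taking the positive square root: √(EG − F²) = 3*sqrt(3). At (u, v) = (-5/2, 3): 3*sqrt(3).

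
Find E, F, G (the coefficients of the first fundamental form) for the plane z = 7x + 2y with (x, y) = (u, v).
E = 50;  F = 14;  G = 5

Compute partials: r_u = (1, 0, 7), r_v = (0, 1, 2). Then
  E = r_u · r_u = 50,
  F = r_u · r_v = 14,
  G = r_v · r_v = 5.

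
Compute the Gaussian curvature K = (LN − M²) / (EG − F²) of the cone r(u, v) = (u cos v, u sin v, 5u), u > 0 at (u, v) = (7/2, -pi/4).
K = 0

Coefficients of the first fundamental form: E = 26, F = 0, G = u^2.
Coefficients of the second fundamental form: L = 0, M = 0, N = 5*sqrt(26)*u^2/(26*Abs(u)).
Assemble K = (LN − M²)/(EG − F²) = 0. At (u, v) = (7/2, -pi/4): K = 0.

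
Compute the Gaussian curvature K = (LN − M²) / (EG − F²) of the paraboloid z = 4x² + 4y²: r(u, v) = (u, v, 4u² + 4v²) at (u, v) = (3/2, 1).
K = 64/43681

Coefficients of the first fundamental form: E = 64*u^2 + 1, F = 64*u*v, G = 64*v^2 + 1.
Coefficients of the second fundamental form: L = 8/sqrt(64*u^2 + 64*v^2 + 1), M = 0, N = 8/sqrt(64*u^2 + 64*v^2 + 1).
Assemble K = (LN − M²)/(EG − F²) = 64/(4096*u^4 + 8192*u^2*v^2 + 128*u^2 + 4096*v^4 + 128*v^2 + 1). At (u, v) = (3/2, 1): K = 64/43681.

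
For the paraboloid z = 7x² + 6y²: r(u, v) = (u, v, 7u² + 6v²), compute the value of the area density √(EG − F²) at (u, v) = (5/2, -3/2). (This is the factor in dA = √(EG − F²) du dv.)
√(EG − F²)|_{(5/2, -3/2)} = 5*sqrt(62)

E = 196*u^2 + 1, F = 168*u*v, G = 144*v^2 + 1, so EG − F² = 196*u^2 + 144*v^2 + 1. Taking the positive square root: √(EG − F²) = sqrt(196*u^2 + 144*v^2 + 1). At (u, v) = (5/2, -3/2): 5*sqrt(62).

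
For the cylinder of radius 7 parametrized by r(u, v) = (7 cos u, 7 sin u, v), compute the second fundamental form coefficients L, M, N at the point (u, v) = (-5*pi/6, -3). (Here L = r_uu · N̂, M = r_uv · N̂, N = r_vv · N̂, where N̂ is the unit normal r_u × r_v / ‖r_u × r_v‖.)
L = -7;  M = 0;  N = 0

Compute the unit normal N̂(u, v) = (cos(u), sin(u), 0), and the second partials r_uu, r_uv, r_vv. Take dot products:
  L(u, v) = r_uu · N̂ = -7,
  M(u, v) = r_uv · N̂ = 0,
  N(u, v) = r_vv · N̂ = 0.
Evaluating at (u, v) = (-5*pi/6, -3):
  L = -7, M = 0, N = 0.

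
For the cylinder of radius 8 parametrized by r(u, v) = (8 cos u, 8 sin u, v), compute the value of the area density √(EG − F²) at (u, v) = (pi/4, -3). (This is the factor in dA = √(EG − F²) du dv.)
√(EG − F²)|_{(pi/4, -3)} = 8

E = 64, F = 0, G = 1, so EG − F² = 64. Taking the positive square root: √(EG − F²) = 8. At (u, v) = (pi/4, -3): 8.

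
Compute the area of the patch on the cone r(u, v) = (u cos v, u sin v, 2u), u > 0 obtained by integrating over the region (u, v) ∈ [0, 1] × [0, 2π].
Area = sqrt(5)*pi

Area = ∫∫ √(EG − F²) du dv with √(EG − F²) = sqrt(5)*Abs(u). Integrating over [0, 1] × [0, 2π] gives sqrt(5)*pi.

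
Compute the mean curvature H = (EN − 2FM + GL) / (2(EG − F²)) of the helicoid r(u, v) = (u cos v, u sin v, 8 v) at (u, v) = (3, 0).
H = 0

With E = 1, F = 0, G = u^2 + 64, L = 0, M = -8/sqrt(u^2 + 64), N = 0, assemble
  H = (EN − 2FM + GL) / (2(EG − F²)) = 0.
At (u, v) = (3, 0): H = 0.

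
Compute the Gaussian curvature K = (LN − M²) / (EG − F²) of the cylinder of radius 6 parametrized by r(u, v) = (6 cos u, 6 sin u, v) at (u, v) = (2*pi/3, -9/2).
K = 0

Coefficients of the first fundamental form: E = 36, F = 0, G = 1.
Coefficients of the second fundamental form: L = -6, M = 0, N = 0.
Assemble K = (LN − M²)/(EG − F²) = 0. At (u, v) = (2*pi/3, -9/2): K = 0.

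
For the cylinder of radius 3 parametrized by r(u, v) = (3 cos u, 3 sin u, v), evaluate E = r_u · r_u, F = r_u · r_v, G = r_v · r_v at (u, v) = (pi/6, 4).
E = 9;  F = 0;  G = 1

Partials: r_u = (-3*sin(u), 3*cos(u), 0), r_v = (0, 0, 1). As functions of (u, v):
  E = r_u · r_u = 9,
  F = r_u · r_v = 0,
  G = r_v · r_v = 1.
Evaluating at (u, v) = (pi/6, 4): E = 9, F = 0, G = 1.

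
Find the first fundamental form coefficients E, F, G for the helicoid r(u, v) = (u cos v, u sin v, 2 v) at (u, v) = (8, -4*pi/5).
E = 1;  F = 0;  G = 68

Partials: r_u = (cos(v), sin(v), 0), r_v = (-u*sin(v), u*cos(v), 2). As functions of (u, v):
  E = r_u · r_u = 1,
  F = r_u · r_v = 0,
  G = r_v · r_v = u^2 + 4.
Evaluating at (u, v) = (8, -4*pi/5): E = 1, F = 0, G = 68.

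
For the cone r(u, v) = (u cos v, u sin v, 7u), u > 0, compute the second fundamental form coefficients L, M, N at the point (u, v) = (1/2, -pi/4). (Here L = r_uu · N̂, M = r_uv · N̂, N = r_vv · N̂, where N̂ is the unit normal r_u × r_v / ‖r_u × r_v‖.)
L = 0;  M = 0;  N = 7*sqrt(2)/20

Compute the unit normal N̂(u, v) = (-7*sqrt(2)*u*cos(v)/(10*Abs(u)), -7*sqrt(2)*u*sin(v)/(10*Abs(u)), sqrt(2)*u/(10*Abs(u))), and the second partials r_uu, r_uv, r_vv. Take dot products:
  L(u, v) = r_uu · N̂ = 0,
  M(u, v) = r_uv · N̂ = 0,
  N(u, v) = r_vv · N̂ = 7*sqrt(2)*u^2/(10*Abs(u)).
Evaluating at (u, v) = (1/2, -pi/4):
  L = 0, M = 0, N = 7*sqrt(2)/20.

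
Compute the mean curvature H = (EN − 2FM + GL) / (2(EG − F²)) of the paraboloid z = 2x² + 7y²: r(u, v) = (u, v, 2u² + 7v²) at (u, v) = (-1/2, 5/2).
H = 829*sqrt(1230)/504300

With E = 16*u^2 + 1, F = 56*u*v, G = 196*v^2 + 1, L = 4/sqrt(16*u^2 + 196*v^2 + 1), M = 0, N = 14/sqrt(16*u^2 + 196*v^2 + 1), assemble
  H = (EN − 2FM + GL) / (2(EG − F²)) = (112*u^2 + 392*v^2 + 9)/(16*u^2 + 196*v^2 + 1)^(3/2).
At (u, v) = (-1/2, 5/2): H = 829*sqrt(1230)/504300.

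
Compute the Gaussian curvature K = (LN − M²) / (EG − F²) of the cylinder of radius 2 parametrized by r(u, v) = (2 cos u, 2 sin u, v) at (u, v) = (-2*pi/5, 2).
K = 0

Coefficients of the first fundamental form: E = 4, F = 0, G = 1.
Coefficients of the second fundamental form: L = -2, M = 0, N = 0.
Assemble K = (LN − M²)/(EG − F²) = 0. At (u, v) = (-2*pi/5, 2): K = 0.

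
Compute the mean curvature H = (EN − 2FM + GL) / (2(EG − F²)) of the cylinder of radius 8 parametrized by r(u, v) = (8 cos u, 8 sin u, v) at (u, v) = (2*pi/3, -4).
H = -1/16

With E = 64, F = 0, G = 1, L = -8, M = 0, N = 0, assemble
  H = (EN − 2FM + GL) / (2(EG − F²)) = -1/16.
At (u, v) = (2*pi/3, -4): H = -1/16.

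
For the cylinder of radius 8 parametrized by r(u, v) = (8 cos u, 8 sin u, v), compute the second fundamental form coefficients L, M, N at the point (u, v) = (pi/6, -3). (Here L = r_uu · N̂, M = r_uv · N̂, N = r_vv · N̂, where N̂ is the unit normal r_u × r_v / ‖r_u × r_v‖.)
L = -8;  M = 0;  N = 0

Compute the unit normal N̂(u, v) = (cos(u), sin(u), 0), and the second partials r_uu, r_uv, r_vv. Take dot products:
  L(u, v) = r_uu · N̂ = -8,
  M(u, v) = r_uv · N̂ = 0,
  N(u, v) = r_vv · N̂ = 0.
Evaluating at (u, v) = (pi/6, -3):
  L = -8, M = 0, N = 0.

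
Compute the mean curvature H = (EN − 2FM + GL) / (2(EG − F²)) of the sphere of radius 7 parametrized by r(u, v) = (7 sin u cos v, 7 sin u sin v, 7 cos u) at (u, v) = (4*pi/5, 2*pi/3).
H = -1/7

With E = 49, F = 0, G = 49*sin(u)^2, L = -7*sin(u)/Abs(sin(u)), M = 0, N = -7*sin(u)^3/Abs(sin(u)), assemble
  H = (EN − 2FM + GL) / (2(EG − F²)) = -sin(u)/(7*Abs(sin(u))).
At (u, v) = (4*pi/5, 2*pi/3): H = -1/7.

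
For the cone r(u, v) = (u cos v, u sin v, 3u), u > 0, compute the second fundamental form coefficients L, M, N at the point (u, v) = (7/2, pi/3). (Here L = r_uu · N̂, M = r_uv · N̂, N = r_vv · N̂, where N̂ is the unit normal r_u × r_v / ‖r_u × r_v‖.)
L = 0;  M = 0;  N = 21*sqrt(10)/20

Compute the unit normal N̂(u, v) = (-3*sqrt(10)*u*cos(v)/(10*Abs(u)), -3*sqrt(10)*u*sin(v)/(10*Abs(u)), sqrt(10)*u/(10*Abs(u))), and the second partials r_uu, r_uv, r_vv. Take dot products:
  L(u, v) = r_uu · N̂ = 0,
  M(u, v) = r_uv · N̂ = 0,
  N(u, v) = r_vv · N̂ = 3*sqrt(10)*u^2/(10*Abs(u)).
Evaluating at (u, v) = (7/2, pi/3):
  L = 0, M = 0, N = 21*sqrt(10)/20.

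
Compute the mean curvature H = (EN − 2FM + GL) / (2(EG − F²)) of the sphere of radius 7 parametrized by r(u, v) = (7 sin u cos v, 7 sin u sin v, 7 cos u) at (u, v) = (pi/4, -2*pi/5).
H = -1/7

With E = 49, F = 0, G = 49*sin(u)^2, L = -7*sin(u)/Abs(sin(u)), M = 0, N = -7*sin(u)^3/Abs(sin(u)), assemble
  H = (EN − 2FM + GL) / (2(EG − F²)) = -sin(u)/(7*Abs(sin(u))).
At (u, v) = (pi/4, -2*pi/5): H = -1/7.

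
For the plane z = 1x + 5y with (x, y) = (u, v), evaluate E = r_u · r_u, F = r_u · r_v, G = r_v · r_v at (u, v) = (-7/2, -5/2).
E = 2;  F = 5;  G = 26

Partials: r_u = (1, 0, 1), r_v = (0, 1, 5). As functions of (u, v):
  E = r_u · r_u = 2,
  F = r_u · r_v = 5,
  G = r_v · r_v = 26.
Evaluating at (u, v) = (-7/2, -5/2): E = 2, F = 5, G = 26.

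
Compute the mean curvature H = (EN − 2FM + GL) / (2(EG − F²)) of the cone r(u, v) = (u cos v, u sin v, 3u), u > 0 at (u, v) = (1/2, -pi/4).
H = 3*sqrt(10)/10

With E = 10, F = 0, G = u^2, L = 0, M = 0, N = 3*sqrt(10)*u^2/(10*Abs(u)), assemble
  H = (EN − 2FM + GL) / (2(EG − F²)) = 3*sqrt(10)/(20*Abs(u)).
At (u, v) = (1/2, -pi/4): H = 3*sqrt(10)/10.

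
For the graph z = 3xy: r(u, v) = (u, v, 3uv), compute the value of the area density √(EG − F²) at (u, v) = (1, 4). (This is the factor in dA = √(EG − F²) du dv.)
√(EG − F²)|_{(1, 4)} = sqrt(154)

E = 9*v^2 + 1, F = 9*u*v, G = 9*u^2 + 1, so EG − F² = 9*u^2 + 9*v^2 + 1. Taking the positive square root: √(EG − F²) = sqrt(9*u^2 + 9*v^2 + 1). At (u, v) = (1, 4): sqrt(154).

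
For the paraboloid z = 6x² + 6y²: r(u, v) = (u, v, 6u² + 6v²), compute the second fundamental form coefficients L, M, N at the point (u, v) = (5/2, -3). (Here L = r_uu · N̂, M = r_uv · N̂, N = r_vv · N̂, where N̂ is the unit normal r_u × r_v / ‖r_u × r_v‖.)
L = 12*sqrt(13)/169;  M = 0;  N = 12*sqrt(13)/169

Compute the unit normal N̂(u, v) = (-12*u/sqrt(144*u^2 + 144*v^2 + 1), -12*v/sqrt(144*u^2 + 144*v^2 + 1), 1/sqrt(144*u^2 + 144*v^2 + 1)), and the second partials r_uu, r_uv, r_vv. Take dot products:
  L(u, v) = r_uu · N̂ = 12/sqrt(144*u^2 + 144*v^2 + 1),
  M(u, v) = r_uv · N̂ = 0,
  N(u, v) = r_vv · N̂ = 12/sqrt(144*u^2 + 144*v^2 + 1).
Evaluating at (u, v) = (5/2, -3):
  L = 12*sqrt(13)/169, M = 0, N = 12*sqrt(13)/169.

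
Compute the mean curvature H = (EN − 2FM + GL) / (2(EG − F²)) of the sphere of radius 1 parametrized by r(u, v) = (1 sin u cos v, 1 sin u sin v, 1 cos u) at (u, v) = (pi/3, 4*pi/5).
H = -1

With E = 1, F = 0, G = sin(u)^2, L = -sin(u)/Abs(sin(u)), M = 0, N = -sin(u)^3/Abs(sin(u)), assemble
  H = (EN − 2FM + GL) / (2(EG − F²)) = -sin(u)/Abs(sin(u)).
At (u, v) = (pi/3, 4*pi/5): H = -1.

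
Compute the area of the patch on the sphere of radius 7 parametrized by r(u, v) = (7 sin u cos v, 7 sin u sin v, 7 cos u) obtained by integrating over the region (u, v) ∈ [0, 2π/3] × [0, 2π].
Area = 147*pi

Area = ∫∫ √(EG − F²) du dv with √(EG − F²) = 49*Abs(sin(u)). Integrating over [0, 2π/3] × [0, 2π] gives 147*pi.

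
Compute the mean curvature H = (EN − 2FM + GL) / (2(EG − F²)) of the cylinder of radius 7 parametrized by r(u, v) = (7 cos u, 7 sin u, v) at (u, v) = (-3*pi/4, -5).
H = -1/14

With E = 49, F = 0, G = 1, L = -7, M = 0, N = 0, assemble
  H = (EN − 2FM + GL) / (2(EG − F²)) = -1/14.
At (u, v) = (-3*pi/4, -5): H = -1/14.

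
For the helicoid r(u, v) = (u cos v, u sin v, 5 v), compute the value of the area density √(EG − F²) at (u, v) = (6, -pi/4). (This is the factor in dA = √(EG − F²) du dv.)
√(EG − F²)|_{(6, -pi/4)} = sqrt(61)

E = 1, F = 0, G = u^2 + 25, so EG − F² = u^2 + 25. Taking the positive square root: √(EG − F²) = sqrt(u^2 + 25). At (u, v) = (6, -pi/4): sqrt(61).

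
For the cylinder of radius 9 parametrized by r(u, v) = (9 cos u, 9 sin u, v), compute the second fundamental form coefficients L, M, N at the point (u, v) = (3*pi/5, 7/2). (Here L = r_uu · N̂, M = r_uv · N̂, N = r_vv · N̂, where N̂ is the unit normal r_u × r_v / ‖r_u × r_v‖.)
L = -9;  M = 0;  N = 0

Compute the unit normal N̂(u, v) = (cos(u), sin(u), 0), and the second partials r_uu, r_uv, r_vv. Take dot products:
  L(u, v) = r_uu · N̂ = -9,
  M(u, v) = r_uv · N̂ = 0,
  N(u, v) = r_vv · N̂ = 0.
Evaluating at (u, v) = (3*pi/5, 7/2):
  L = -9, M = 0, N = 0.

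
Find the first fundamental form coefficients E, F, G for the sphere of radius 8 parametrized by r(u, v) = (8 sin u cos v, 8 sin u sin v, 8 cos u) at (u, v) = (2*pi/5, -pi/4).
E = 64;  F = 0;  G = 8*sqrt(5) + 40

Partials: r_u = (8*cos(u)*cos(v), 8*sin(v)*cos(u), -8*sin(u)), r_v = (-8*sin(u)*sin(v), 8*sin(u)*cos(v), 0). As functions of (u, v):
  E = r_u · r_u = 64,
  F = r_u · r_v = 0,
  G = r_v · r_v = 64*sin(u)^2.
Evaluating at (u, v) = (2*pi/5, -pi/4): E = 64, F = 0, G = 8*sqrt(5) + 40.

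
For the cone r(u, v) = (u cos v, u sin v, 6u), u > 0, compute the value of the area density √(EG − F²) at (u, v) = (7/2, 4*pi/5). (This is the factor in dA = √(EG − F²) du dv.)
√(EG − F²)|_{(7/2, 4*pi/5)} = 7*sqrt(37)/2

E = 37, F = 0, G = u^2, so EG − F² = 37*u^2. Taking the positive square root: √(EG − F²) = sqrt(37)*Abs(u). At (u, v) = (7/2, 4*pi/5): 7*sqrt(37)/2.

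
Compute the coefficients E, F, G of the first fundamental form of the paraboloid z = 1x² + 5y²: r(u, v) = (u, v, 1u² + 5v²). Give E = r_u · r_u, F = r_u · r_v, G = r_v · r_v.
E = 4*u^2 + 1;  F = 20*u*v;  G = 100*v^2 + 1

Compute partials: r_u = (1, 0, 2*u), r_v = (0, 1, 10*v). Then
  E = r_u · r_u = 4*u^2 + 1,
  F = r_u · r_v = 20*u*v,
  G = r_v · r_v = 100*v^2 + 1.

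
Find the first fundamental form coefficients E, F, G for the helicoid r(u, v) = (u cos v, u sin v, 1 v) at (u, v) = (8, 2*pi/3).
E = 1;  F = 0;  G = 65

Partials: r_u = (cos(v), sin(v), 0), r_v = (-u*sin(v), u*cos(v), 1). As functions of (u, v):
  E = r_u · r_u = 1,
  F = r_u · r_v = 0,
  G = r_v · r_v = u^2 + 1.
Evaluating at (u, v) = (8, 2*pi/3): E = 1, F = 0, G = 65.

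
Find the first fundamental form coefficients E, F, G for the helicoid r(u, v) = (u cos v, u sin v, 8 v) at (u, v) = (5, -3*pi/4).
E = 1;  F = 0;  G = 89

Partials: r_u = (cos(v), sin(v), 0), r_v = (-u*sin(v), u*cos(v), 8). As functions of (u, v):
  E = r_u · r_u = 1,
  F = r_u · r_v = 0,
  G = r_v · r_v = u^2 + 64.
Evaluating at (u, v) = (5, -3*pi/4): E = 1, F = 0, G = 89.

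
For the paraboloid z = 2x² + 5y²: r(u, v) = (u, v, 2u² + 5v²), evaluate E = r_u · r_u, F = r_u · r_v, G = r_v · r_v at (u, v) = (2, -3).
E = 65;  F = -240;  G = 901

Partials: r_u = (1, 0, 4*u), r_v = (0, 1, 10*v). As functions of (u, v):
  E = r_u · r_u = 16*u^2 + 1,
  F = r_u · r_v = 40*u*v,
  G = r_v · r_v = 100*v^2 + 1.
Evaluating at (u, v) = (2, -3): E = 65, F = -240, G = 901.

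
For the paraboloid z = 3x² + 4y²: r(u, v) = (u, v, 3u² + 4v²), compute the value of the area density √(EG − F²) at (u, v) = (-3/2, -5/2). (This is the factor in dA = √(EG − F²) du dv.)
√(EG − F²)|_{(-3/2, -5/2)} = sqrt(482)

E = 36*u^2 + 1, F = 48*u*v, G = 64*v^2 + 1, so EG − F² = 36*u^2 + 64*v^2 + 1. Taking the positive square root: √(EG − F²) = sqrt(36*u^2 + 64*v^2 + 1). At (u, v) = (-3/2, -5/2): sqrt(482).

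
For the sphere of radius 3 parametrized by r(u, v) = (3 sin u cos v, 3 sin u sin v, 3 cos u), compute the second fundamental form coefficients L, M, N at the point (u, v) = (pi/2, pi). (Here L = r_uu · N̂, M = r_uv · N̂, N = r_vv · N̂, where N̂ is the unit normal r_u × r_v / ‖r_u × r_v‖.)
L = -3;  M = 0;  N = -3

Compute the unit normal N̂(u, v) = (sin(u)^2*cos(v)/Abs(sin(u)), sin(u)^2*sin(v)/Abs(sin(u)), sin(2*u)/(2*Abs(sin(u)))), and the second partials r_uu, r_uv, r_vv. Take dot products:
  L(u, v) = r_uu · N̂ = -3*sin(u)/Abs(sin(u)),
  M(u, v) = r_uv · N̂ = 0,
  N(u, v) = r_vv · N̂ = -3*sin(u)^3/Abs(sin(u)).
Evaluating at (u, v) = (pi/2, pi):
  L = -3, M = 0, N = -3.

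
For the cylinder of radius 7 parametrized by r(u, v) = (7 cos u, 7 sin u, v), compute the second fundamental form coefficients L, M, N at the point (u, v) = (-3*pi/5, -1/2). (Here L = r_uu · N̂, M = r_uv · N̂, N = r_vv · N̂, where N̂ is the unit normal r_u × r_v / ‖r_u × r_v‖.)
L = -7;  M = 0;  N = 0

Compute the unit normal N̂(u, v) = (cos(u), sin(u), 0), and the second partials r_uu, r_uv, r_vv. Take dot products:
  L(u, v) = r_uu · N̂ = -7,
  M(u, v) = r_uv · N̂ = 0,
  N(u, v) = r_vv · N̂ = 0.
Evaluating at (u, v) = (-3*pi/5, -1/2):
  L = -7, M = 0, N = 0.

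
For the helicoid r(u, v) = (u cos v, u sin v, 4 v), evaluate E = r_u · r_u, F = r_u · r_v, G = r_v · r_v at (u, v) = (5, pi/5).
E = 1;  F = 0;  G = 41

Partials: r_u = (cos(v), sin(v), 0), r_v = (-u*sin(v), u*cos(v), 4). As functions of (u, v):
  E = r_u · r_u = 1,
  F = r_u · r_v = 0,
  G = r_v · r_v = u^2 + 16.
Evaluating at (u, v) = (5, pi/5): E = 1, F = 0, G = 41.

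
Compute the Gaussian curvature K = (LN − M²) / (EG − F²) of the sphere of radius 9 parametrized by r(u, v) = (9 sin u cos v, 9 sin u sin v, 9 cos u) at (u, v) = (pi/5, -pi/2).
K = 1/81

Coefficients of the first fundamental form: E = 81, F = 0, G = 81*sin(u)^2.
Coefficients of the second fundamental form: L = -9*sin(u)/Abs(sin(u)), M = 0, N = -9*sin(u)^3/Abs(sin(u)).
Assemble K = (LN − M²)/(EG − F²) = 1/81. At (u, v) = (pi/5, -pi/2): K = 1/81.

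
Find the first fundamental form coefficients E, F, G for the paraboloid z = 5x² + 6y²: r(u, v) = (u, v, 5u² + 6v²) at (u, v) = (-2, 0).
E = 401;  F = 0;  G = 1

Partials: r_u = (1, 0, 10*u), r_v = (0, 1, 12*v). As functions of (u, v):
  E = r_u · r_u = 100*u^2 + 1,
  F = r_u · r_v = 120*u*v,
  G = r_v · r_v = 144*v^2 + 1.
Evaluating at (u, v) = (-2, 0): E = 401, F = 0, G = 1.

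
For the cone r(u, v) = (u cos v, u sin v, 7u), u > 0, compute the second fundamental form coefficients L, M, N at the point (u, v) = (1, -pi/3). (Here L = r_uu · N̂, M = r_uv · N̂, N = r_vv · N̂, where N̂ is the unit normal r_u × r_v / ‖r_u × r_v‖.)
L = 0;  M = 0;  N = 7*sqrt(2)/10

Compute the unit normal N̂(u, v) = (-7*sqrt(2)*u*cos(v)/(10*Abs(u)), -7*sqrt(2)*u*sin(v)/(10*Abs(u)), sqrt(2)*u/(10*Abs(u))), and the second partials r_uu, r_uv, r_vv. Take dot products:
  L(u, v) = r_uu · N̂ = 0,
  M(u, v) = r_uv · N̂ = 0,
  N(u, v) = r_vv · N̂ = 7*sqrt(2)*u^2/(10*Abs(u)).
Evaluating at (u, v) = (1, -pi/3):
  L = 0, M = 0, N = 7*sqrt(2)/10.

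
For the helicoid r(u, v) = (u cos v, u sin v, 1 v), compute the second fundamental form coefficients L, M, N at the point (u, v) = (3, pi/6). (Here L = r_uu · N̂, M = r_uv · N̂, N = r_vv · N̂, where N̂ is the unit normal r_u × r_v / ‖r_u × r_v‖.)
L = 0;  M = -sqrt(10)/10;  N = 0

Compute the unit normal N̂(u, v) = (sin(v)/sqrt(u^2 + 1), -cos(v)/sqrt(u^2 + 1), u/sqrt(u^2 + 1)), and the second partials r_uu, r_uv, r_vv. Take dot products:
  L(u, v) = r_uu · N̂ = 0,
  M(u, v) = r_uv · N̂ = -1/sqrt(u^2 + 1),
  N(u, v) = r_vv · N̂ = 0.
Evaluating at (u, v) = (3, pi/6):
  L = 0, M = -sqrt(10)/10, N = 0.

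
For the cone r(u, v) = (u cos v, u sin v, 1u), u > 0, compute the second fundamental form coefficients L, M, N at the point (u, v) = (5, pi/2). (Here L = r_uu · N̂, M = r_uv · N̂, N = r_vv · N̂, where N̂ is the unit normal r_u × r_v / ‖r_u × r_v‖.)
L = 0;  M = 0;  N = 5*sqrt(2)/2

Compute the unit normal N̂(u, v) = (-sqrt(2)*u*cos(v)/(2*Abs(u)), -sqrt(2)*u*sin(v)/(2*Abs(u)), sqrt(2)*u/(2*Abs(u))), and the second partials r_uu, r_uv, r_vv. Take dot products:
  L(u, v) = r_uu · N̂ = 0,
  M(u, v) = r_uv · N̂ = 0,
  N(u, v) = r_vv · N̂ = sqrt(2)*u^2/(2*Abs(u)).
Evaluating at (u, v) = (5, pi/2):
  L = 0, M = 0, N = 5*sqrt(2)/2.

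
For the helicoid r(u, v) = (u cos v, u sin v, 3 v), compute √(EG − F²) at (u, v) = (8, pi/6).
√(EG − F²)|_{(8, pi/6)} = sqrt(73)

E = 1, F = 0, G = u^2 + 9; EG − F² = u^2 + 9; √(EG − F²) = sqrt(u^2 + 9). At the given point: sqrt(73).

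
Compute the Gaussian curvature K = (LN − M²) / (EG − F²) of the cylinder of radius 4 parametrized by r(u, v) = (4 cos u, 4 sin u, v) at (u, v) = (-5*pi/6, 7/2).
K = 0

Coefficients of the first fundamental form: E = 16, F = 0, G = 1.
Coefficients of the second fundamental form: L = -4, M = 0, N = 0.
Assemble K = (LN − M²)/(EG − F²) = 0. At (u, v) = (-5*pi/6, 7/2): K = 0.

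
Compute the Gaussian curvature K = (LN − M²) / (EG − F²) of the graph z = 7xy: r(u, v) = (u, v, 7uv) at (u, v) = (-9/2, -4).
K = -784/50537881

Coefficients of the first fundamental form: E = 49*v^2 + 1, F = 49*u*v, G = 49*u^2 + 1.
Coefficients of the second fundamental form: L = 0, M = 7/sqrt(49*u^2 + 49*v^2 + 1), N = 0.
Assemble K = (LN − M²)/(EG − F²) = -49/(2401*u^4 + 4802*u^2*v^2 + 98*u^2 + 2401*v^4 + 98*v^2 + 1). At (u, v) = (-9/2, -4): K = -784/50537881.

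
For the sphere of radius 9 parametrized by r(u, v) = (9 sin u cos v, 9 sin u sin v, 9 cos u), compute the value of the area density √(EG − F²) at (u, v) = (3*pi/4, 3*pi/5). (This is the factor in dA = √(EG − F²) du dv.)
√(EG − F²)|_{(3*pi/4, 3*pi/5)} = 81*sqrt(2)/2

E = 81, F = 0, G = 81*sin(u)^2, so EG − F² = 6561*sin(u)^2. Taking the positive square root: √(EG − F²) = 81*Abs(sin(u)). At (u, v) = (3*pi/4, 3*pi/5): 81*sqrt(2)/2.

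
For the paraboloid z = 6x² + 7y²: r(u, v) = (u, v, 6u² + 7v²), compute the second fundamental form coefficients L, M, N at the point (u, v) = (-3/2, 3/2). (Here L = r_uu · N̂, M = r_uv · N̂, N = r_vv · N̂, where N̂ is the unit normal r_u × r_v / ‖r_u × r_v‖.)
L = 6*sqrt(766)/383;  M = 0;  N = 7*sqrt(766)/383

Compute the unit normal N̂(u, v) = (-12*u/sqrt(144*u^2 + 196*v^2 + 1), -14*v/sqrt(144*u^2 + 196*v^2 + 1), 1/sqrt(144*u^2 + 196*v^2 + 1)), and the second partials r_uu, r_uv, r_vv. Take dot products:
  L(u, v) = r_uu · N̂ = 12/sqrt(144*u^2 + 196*v^2 + 1),
  M(u, v) = r_uv · N̂ = 0,
  N(u, v) = r_vv · N̂ = 14/sqrt(144*u^2 + 196*v^2 + 1).
Evaluating at (u, v) = (-3/2, 3/2):
  L = 6*sqrt(766)/383, M = 0, N = 7*sqrt(766)/383.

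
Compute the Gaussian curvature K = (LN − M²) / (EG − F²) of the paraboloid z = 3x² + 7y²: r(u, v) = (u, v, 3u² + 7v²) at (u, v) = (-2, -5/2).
K = 21/469225

Coefficients of the first fundamental form: E = 36*u^2 + 1, F = 84*u*v, G = 196*v^2 + 1.
Coefficients of the second fundamental form: L = 6/sqrt(36*u^2 + 196*v^2 + 1), M = 0, N = 14/sqrt(36*u^2 + 196*v^2 + 1).
Assemble K = (LN − M²)/(EG − F²) = 84/(1296*u^4 + 14112*u^2*v^2 + 72*u^2 + 38416*v^4 + 392*v^2 + 1). At (u, v) = (-2, -5/2): K = 21/469225.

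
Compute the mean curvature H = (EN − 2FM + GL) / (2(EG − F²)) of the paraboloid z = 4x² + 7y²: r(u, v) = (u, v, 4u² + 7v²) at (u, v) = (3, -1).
H = 4827*sqrt(773)/597529

With E = 64*u^2 + 1, F = 112*u*v, G = 196*v^2 + 1, L = 8/sqrt(64*u^2 + 196*v^2 + 1), M = 0, N = 14/sqrt(64*u^2 + 196*v^2 + 1), assemble
  H = (EN − 2FM + GL) / (2(EG − F²)) = (448*u^2 + 784*v^2 + 11)/(64*u^2 + 196*v^2 + 1)^(3/2).
At (u, v) = (3, -1): H = 4827*sqrt(773)/597529.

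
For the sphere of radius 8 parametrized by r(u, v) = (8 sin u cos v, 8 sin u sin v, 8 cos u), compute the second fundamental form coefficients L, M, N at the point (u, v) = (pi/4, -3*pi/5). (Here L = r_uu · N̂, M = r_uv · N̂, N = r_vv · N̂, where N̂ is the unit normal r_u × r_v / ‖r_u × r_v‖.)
L = -8;  M = 0;  N = -4

Compute the unit normal N̂(u, v) = (sin(u)^2*cos(v)/Abs(sin(u)), sin(u)^2*sin(v)/Abs(sin(u)), sin(2*u)/(2*Abs(sin(u)))), and the second partials r_uu, r_uv, r_vv. Take dot products:
  L(u, v) = r_uu · N̂ = -8*sin(u)/Abs(sin(u)),
  M(u, v) = r_uv · N̂ = 0,
  N(u, v) = r_vv · N̂ = -8*sin(u)^3/Abs(sin(u)).
Evaluating at (u, v) = (pi/4, -3*pi/5):
  L = -8, M = 0, N = -4.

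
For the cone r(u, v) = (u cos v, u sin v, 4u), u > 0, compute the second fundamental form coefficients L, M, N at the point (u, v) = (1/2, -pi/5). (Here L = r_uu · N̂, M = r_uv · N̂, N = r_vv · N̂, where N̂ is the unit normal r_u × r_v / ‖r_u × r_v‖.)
L = 0;  M = 0;  N = 2*sqrt(17)/17

Compute the unit normal N̂(u, v) = (-4*sqrt(17)*u*cos(v)/(17*Abs(u)), -4*sqrt(17)*u*sin(v)/(17*Abs(u)), sqrt(17)*u/(17*Abs(u))), and the second partials r_uu, r_uv, r_vv. Take dot products:
  L(u, v) = r_uu · N̂ = 0,
  M(u, v) = r_uv · N̂ = 0,
  N(u, v) = r_vv · N̂ = 4*sqrt(17)*u^2/(17*Abs(u)).
Evaluating at (u, v) = (1/2, -pi/5):
  L = 0, M = 0, N = 2*sqrt(17)/17.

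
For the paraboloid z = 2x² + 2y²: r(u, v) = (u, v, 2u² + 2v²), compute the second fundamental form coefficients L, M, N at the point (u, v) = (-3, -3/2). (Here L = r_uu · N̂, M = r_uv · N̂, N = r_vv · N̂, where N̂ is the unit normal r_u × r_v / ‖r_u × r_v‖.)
L = 4*sqrt(181)/181;  M = 0;  N = 4*sqrt(181)/181

Compute the unit normal N̂(u, v) = (-4*u/sqrt(16*u^2 + 16*v^2 + 1), -4*v/sqrt(16*u^2 + 16*v^2 + 1), 1/sqrt(16*u^2 + 16*v^2 + 1)), and the second partials r_uu, r_uv, r_vv. Take dot products:
  L(u, v) = r_uu · N̂ = 4/sqrt(16*u^2 + 16*v^2 + 1),
  M(u, v) = r_uv · N̂ = 0,
  N(u, v) = r_vv · N̂ = 4/sqrt(16*u^2 + 16*v^2 + 1).
Evaluating at (u, v) = (-3, -3/2):
  L = 4*sqrt(181)/181, M = 0, N = 4*sqrt(181)/181.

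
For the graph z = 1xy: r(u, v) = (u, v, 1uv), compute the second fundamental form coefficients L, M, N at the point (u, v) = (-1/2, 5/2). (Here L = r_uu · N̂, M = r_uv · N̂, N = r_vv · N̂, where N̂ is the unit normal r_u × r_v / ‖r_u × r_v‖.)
L = 0;  M = sqrt(30)/15;  N = 0

Compute the unit normal N̂(u, v) = (-v/sqrt(u^2 + v^2 + 1), -u/sqrt(u^2 + v^2 + 1), 1/sqrt(u^2 + v^2 + 1)), and the second partials r_uu, r_uv, r_vv. Take dot products:
  L(u, v) = r_uu · N̂ = 0,
  M(u, v) = r_uv · N̂ = 1/sqrt(u^2 + v^2 + 1),
  N(u, v) = r_vv · N̂ = 0.
Evaluating at (u, v) = (-1/2, 5/2):
  L = 0, M = sqrt(30)/15, N = 0.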